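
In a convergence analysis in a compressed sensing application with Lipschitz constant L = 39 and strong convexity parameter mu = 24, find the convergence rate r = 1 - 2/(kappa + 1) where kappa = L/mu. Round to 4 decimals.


Step 1: Compute the condition number.
kappa = L/mu = 39/24 = 1.625
Step 2: Compute the convergence rate.
r = 1 - 2/(kappa + 1) = 1 - 2*mu/(L + mu) = (L - mu)/(L + mu) = 15/63 = 0.2381


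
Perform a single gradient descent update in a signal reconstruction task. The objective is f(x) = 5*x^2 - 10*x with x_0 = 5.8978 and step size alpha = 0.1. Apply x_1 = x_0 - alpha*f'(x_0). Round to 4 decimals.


We compute the gradient at x_0 and apply the update.
f'(x) = 10*x - 10
f'(5.8978) = 10*5.8978 - 10 = 48.978
x_1 = 5.8978 - 0.1*48.978 = 1.0


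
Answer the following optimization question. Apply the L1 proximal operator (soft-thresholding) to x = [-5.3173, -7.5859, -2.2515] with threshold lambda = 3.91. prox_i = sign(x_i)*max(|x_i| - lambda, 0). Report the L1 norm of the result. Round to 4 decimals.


Soft-thresholding with lambda = 3.91:
prox(-5.3173) = sign(-5.3173)*max(|-5.3173| - 3.91, 0) = -1.4073
prox(-7.5859) = sign(-7.5859)*max(|-7.5859| - 3.91, 0) = -3.6759
prox(-2.2515) = sign(-2.2515)*max(|-2.2515| - 3.91, 0) = 0.0
prox(x) = [-1.4073, -3.6759, 0.0]
||prox(x)||_1 = 1.4073 + 3.6759 + 0.0 = 5.0832


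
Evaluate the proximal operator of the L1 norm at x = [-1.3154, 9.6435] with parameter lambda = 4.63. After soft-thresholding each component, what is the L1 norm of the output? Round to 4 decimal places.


Soft-thresholding with lambda = 4.63:
prox(-1.3154) = sign(-1.3154)*max(|-1.3154| - 4.63, 0) = 0.0
prox(9.6435) = sign(9.6435)*max(|9.6435| - 4.63, 0) = 5.0135
prox(x) = [0.0, 5.0135]
||prox(x)||_1 = 0.0 + 5.0135 = 5.0135


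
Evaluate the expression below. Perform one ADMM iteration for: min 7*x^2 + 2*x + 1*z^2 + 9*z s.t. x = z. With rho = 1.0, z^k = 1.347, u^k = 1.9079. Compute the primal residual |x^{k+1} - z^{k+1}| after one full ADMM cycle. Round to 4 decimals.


ADMM iteration with rho = 1.0, z^k = 1.347, u^k = 1.9079
Step 1: x-update.
Minimize 7*x^2 + 2*x + (1.0/2)*(x - 1.347 + 1.9079)^2
FOC: (2*7 + 1.0)*x = -2 + 1.0*(1.347 - 1.9079)
x^{k+1} = -0.1707
Step 2: z-update.
Minimize 1*z^2 + 9*z + (1.0/2)*(-0.1707 - z + 1.9079)^2
FOC: (2*1 + 1.0)*z = -9 + 1.0*(-0.1707 + 1.9079)
z^{k+1} = -2.4209
Step 3: u-update.
u^{k+1} = 1.9079 - 0.1707 + 2.4209 = 4.1581
Step 4: Primal residual = |-0.1707 + 2.4209| = 2.2502


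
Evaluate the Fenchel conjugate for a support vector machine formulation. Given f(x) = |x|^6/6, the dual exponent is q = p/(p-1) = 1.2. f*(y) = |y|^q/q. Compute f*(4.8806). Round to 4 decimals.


The conjugate exponent q satisfies 1/p + 1/q = 1.
p = 6, so q = 6/(6 - 1) = 1.2
|y|^q = 4.8806^1.2 = 6.7014
f*(4.8806) = 6.7014 / 1.2 = 5.5845


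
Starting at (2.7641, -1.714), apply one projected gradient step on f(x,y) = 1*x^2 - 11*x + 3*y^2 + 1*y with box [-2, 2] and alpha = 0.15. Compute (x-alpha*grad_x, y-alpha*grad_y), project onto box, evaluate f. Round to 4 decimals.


Step 1: Compute gradient at (2.7641, -1.714).
grad_x = 2*1*2.7641 - 11 = -5.4718
grad_y = 2*3*-1.714 + 1 = -9.284
Step 2: Gradient step.
x_raw = 2.7641 - 0.15*-5.4718 = 3.5849
y_raw = -1.714 - 0.15*-9.284 = -0.3214
Step 3: Project onto [-2, 2].
x_proj = clip(3.5849) = 2.0
y_proj = clip(-0.3214) = -0.3214
Step 4: Evaluate f.
f(2.0, -0.3214) = -18.0115


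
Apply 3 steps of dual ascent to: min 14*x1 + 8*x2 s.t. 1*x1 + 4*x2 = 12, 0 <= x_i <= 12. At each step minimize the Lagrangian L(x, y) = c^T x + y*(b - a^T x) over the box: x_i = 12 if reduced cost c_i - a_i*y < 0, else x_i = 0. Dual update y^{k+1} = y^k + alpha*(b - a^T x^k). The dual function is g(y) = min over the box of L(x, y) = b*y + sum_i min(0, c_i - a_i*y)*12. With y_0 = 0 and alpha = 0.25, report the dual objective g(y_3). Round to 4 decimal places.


Dual ascent for LP: min 14*x1 + 8*x2, 1*x1 + 4*x2 = 12, 0 <= x_i <= 12
Step 1: y^k = 0.0, reduced costs: (14.0, 8.0)
  x^k = (0.0, 0.0), subgradient = b - a^T x = 12.0
  y^{k+1} = 0.0 + 0.25*12.0 = 3.0
Step 2: y^k = 3.0, reduced costs: (11.0, -4.0)
  x^k = (0.0, 12.0), subgradient = b - a^T x = -36.0
  y^{k+1} = 3.0 + 0.25*-36.0 = -6.0
Step 3: y^k = -6.0, reduced costs: (20.0, 32.0)
  x^k = (0.0, 0.0), subgradient = b - a^T x = 12.0
  y^{k+1} = -6.0 + 0.25*12.0 = -3.0
Dual objective at y_3 = -3.0: reduced costs (17.0, 20.0), box minimizer x = (0.0, 0.0)
g(y_3) = b*y + (c1 - a1*y)*x1 + (c2 - a2*y)*x2 = 12*(-3.0) + 17.0*0.0 + 20.0*0.0 = -36.0 + 0.0 + 0.0 = -36.0


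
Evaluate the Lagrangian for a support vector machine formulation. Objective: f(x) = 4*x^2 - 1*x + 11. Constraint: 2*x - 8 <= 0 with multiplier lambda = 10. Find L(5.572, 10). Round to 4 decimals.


Step 1: Evaluate f(x).
f(5.572) = 4*5.572^2 - 1*5.572 + 11 = 129.6167
Step 2: Evaluate g(x).
g(5.572) = 2*5.572 - 8 = 3.144
Step 3: Compute Lagrangian.
L = 129.6167 + 10*3.144 = 161.0567


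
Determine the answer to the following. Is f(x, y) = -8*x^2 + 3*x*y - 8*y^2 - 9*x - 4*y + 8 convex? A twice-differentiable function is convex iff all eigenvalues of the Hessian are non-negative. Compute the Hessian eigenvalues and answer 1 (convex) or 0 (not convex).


The Hessian of f(x,y) = -8*x^2 + 3*x*y - 8*y^2 - 9*x - 4*y + 8 is:
H = [[-16, 3], [3, -16]]
Trace = -16 - 16 = -32
Determinant = -16*-16 - (3)^2 = 247
Discriminant = (-32)^2 - 4*247 = 36.0
Eigenvalues: lambda_1 = -19.0, lambda_2 = -13.0
The function is not convex.

0


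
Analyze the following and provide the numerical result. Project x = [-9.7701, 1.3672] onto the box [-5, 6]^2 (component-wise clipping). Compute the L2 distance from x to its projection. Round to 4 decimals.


Project each component onto [-5, 6].
clip(-9.7701) = -5.0, clip(1.3672) = 1.3672
Projection = [-5.0, 1.3672]
Squared diffs: [22.7539, 0.0]
Distance = sqrt(22.7539) = 4.7701


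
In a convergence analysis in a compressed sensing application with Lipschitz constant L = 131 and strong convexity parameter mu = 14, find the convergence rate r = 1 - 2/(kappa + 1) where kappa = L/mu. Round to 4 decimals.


Step 1: Compute the condition number.
kappa = L/mu = 131/14 = 9.3571
Step 2: Compute the convergence rate.
r = 1 - 2/(kappa + 1) = 1 - 2*mu/(L + mu) = (L - mu)/(L + mu) = 117/145 = 0.8069


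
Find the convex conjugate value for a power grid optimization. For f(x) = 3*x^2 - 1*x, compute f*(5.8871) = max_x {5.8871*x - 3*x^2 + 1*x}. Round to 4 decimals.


f*(y) = sup_x {y*x - a*x^2 - b*x} = sup_x {(y-b)*x - a*x^2}
FOC: (y - b) - 2a*x = 0 => x* = (y - b)/(2a)
x* = (5.8871 + 1)/(2*3) = 1.1479
f*(5.8871) = (y-b)^2/(4a) = (5.8871 + 1)^2/(4*3)
= 47.4321/12 = 3.9527


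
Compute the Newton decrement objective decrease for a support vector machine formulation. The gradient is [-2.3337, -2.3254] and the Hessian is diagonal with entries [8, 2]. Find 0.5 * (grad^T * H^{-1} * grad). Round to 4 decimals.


Step 1: H is diagonal, so H^(-1) * g = [-0.2917, -1.1627].
Step 2: g^T H^(-1) g = sum_i g_i^2 / H_ii
  = (-2.3337)^2/8 + (-2.3254)^2/2
  = 0.6808 + 2.7037 = 3.3845
Step 3: Objective decrease = 0.5 * g^T H^(-1) g = 1.6923


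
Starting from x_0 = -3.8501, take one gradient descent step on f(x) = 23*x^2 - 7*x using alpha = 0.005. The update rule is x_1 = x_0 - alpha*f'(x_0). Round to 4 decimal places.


We compute the gradient at x_0 and apply the update.
f'(x) = 46*x - 7
f'(-3.8501) = 46*-3.8501 - 7 = -184.1046
x_1 = -3.8501 - 0.005*-184.1046 = -2.9296


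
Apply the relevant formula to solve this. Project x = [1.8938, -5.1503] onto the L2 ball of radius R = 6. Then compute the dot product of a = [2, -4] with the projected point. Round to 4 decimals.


Step 1: Compute ||x|| (intermediates to 6 decimals).
||x|| = sqrt(1.8938^2 + (-5.1503)^2) = 5.487446
Step 2: Project.
Since ||x|| <= R, proj = x (no scaling needed).
proj(x) = [1.8938, -5.1503]
Step 3: Dot product.
a^T * proj(x) = 2*1.8938 - 4*(-5.1503) = 24.3888


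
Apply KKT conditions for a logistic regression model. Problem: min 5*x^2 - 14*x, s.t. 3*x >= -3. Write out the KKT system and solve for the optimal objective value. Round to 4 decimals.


Step 1: Try lambda = 0 (constraint inactive).
Stationarity: 2*5*x - 14 = 0
x* = 14/(2*5) = 1.4
Check constraint: 3*1.4 = 4.2 >= -3 -- satisfied.
Step 2: Compute optimal value.
f(x*) = 5*1.4^2 - 14*1.4 = -9.8


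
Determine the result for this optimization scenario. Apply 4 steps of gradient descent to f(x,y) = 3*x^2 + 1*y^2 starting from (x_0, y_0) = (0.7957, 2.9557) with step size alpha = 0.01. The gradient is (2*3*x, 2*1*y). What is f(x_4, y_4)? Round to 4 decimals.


Gradient descent on f(x,y) = 3*x^2 + 1*y^2.
Starting point: (0.7957, 2.9557), alpha = 0.01
Step 1: grad_x = 2*3*0.7957 = 4.7742, grad_y = 2*1*2.9557 = 5.9114
  x_1 = 0.7957 - 0.01*4.7742 = 0.748
  y_1 = 2.9557 - 0.01*5.9114 = 2.8966
Step 2: grad_x = 2*3*0.748 = 4.4877, grad_y = 2*1*2.8966 = 5.7932
  x_2 = 0.748 - 0.01*4.4877 = 0.7031
  y_2 = 2.8966 - 0.01*5.7932 = 2.8387
Step 3: grad_x = 2*3*0.7031 = 4.2185, grad_y = 2*1*2.8387 = 5.6773
  x_3 = 0.7031 - 0.01*4.2185 = 0.6609
  y_3 = 2.8387 - 0.01*5.6773 = 2.7819
Step 4: grad_x = 2*3*0.6609 = 3.9654, grad_y = 2*1*2.7819 = 5.5638
  x_4 = 0.6609 - 0.01*3.9654 = 0.6212
  y_4 = 2.7819 - 0.01*5.5638 = 2.7262
f(0.6212, 2.7262) = 3*0.6212^2 + 1*2.7262^2 = 8.5902


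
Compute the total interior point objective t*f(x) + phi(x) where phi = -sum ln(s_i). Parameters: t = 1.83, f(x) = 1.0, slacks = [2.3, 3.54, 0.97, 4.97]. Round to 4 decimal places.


Step 1: Compute log-barrier.
ln values: [0.8329, 1.2641, -0.0305, 1.6034]
phi = -(0.8329 + 1.2641 - 0.0305 + 1.6034) = -3.67
Step 2: Compute augmented objective.
t*f(x) = 1.83*1.0 = 1.83
Total = 1.83 - 3.67 = -1.84


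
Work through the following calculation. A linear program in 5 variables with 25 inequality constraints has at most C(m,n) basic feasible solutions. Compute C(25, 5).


Each vertex corresponds to some choice of n active constraints out of m, so the number of vertices is at most C(m, n) = m! / (n!(m-n)!).
m = 25, n = 5
Numerator: 25 * 24 * 23 * 22 * 21
Denominator: 5! = 120
C(25, 5) = 53130


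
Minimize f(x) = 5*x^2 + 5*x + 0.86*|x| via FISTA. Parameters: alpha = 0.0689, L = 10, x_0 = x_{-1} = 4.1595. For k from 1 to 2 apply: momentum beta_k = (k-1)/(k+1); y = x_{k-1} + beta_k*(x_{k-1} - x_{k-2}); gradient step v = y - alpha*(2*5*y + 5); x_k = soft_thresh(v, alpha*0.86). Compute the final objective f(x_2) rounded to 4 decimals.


FISTA on f(x) = 5*x^2 + 5*x + 0.86*|x|
L = 10, alpha = 0.0689
Iteration 1: beta = 0.0, y = 4.1595 + 0.0*(4.1595 - 4.1595) = 4.1595
  grad(y) = 46.595, v = y - alpha*grad = 0.9491
  prox(v) = soft_thresh(0.9491, 0.0593) = 0.8899
Iteration 2: beta = 0.3333, y = 0.8899 + 0.3333*(0.8899 - 4.1595) = -0.2
  grad(y) = 2.9997, v = y - alpha*grad = -0.4067
  prox(v) = soft_thresh(-0.4067, 0.0593) = -0.3475
f(x_2) = 5*(-0.3475)^2 + 5*(-0.3475) + 0.86*|-0.3475| = -0.8348


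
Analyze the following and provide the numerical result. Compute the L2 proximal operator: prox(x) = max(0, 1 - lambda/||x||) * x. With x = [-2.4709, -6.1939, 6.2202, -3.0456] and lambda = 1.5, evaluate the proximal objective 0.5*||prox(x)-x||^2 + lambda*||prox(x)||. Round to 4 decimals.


Step 1: Compute ||x||.
||x|| = 9.6144
Step 2: Compute scaling factor.
scale = max(0, 1 - 1.5/9.6144) = 0.844
Step 3: prox(x) = [-2.0854, -5.2276, 5.2497, -2.5704]
||prox(x)|| = 8.1144
Step 4: Proximal objective.
0.5*||prox-x||^2 = 1.125
lambda*||prox|| = 12.1716
Total = 13.2966


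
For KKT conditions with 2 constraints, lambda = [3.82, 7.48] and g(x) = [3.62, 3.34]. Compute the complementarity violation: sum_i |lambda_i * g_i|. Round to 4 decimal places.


KKT complementary slackness check:
lambda_1 * g_1 = 3.82 * 3.62 = 13.8284
lambda_2 * g_2 = 7.48 * 3.34 = 24.9832
Total violation = 13.8284 + 24.9832 = 38.8116


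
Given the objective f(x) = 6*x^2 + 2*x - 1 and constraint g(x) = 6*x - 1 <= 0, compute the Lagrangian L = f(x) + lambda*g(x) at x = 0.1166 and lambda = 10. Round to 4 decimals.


Step 1: Evaluate f(x).
f(0.1166) = 6*0.1166^2 + 2*0.1166 - 1 = -0.6852
Step 2: Evaluate g(x).
g(0.1166) = 6*0.1166 - 1 = -0.3004
Step 3: Compute Lagrangian.
L = -0.6852 + 10*-0.3004 = -3.6892


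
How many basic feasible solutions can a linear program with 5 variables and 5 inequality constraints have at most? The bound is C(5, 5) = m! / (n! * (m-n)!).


Each vertex corresponds to some choice of n active constraints out of m, so the number of vertices is at most C(m, n) = m! / (n!(m-n)!).
m = 5, n = 5
Numerator: 5 * 4 * 3 * 2 * 1
Denominator: 5! = 120
C(5, 5) = 1


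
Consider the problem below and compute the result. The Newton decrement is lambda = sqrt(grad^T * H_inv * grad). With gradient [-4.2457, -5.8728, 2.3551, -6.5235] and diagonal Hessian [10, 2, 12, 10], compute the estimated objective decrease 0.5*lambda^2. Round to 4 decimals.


Step 1: H is diagonal, so H^(-1) * g = [-0.4246, -2.9364, 0.1963, -0.6524].
Step 2: g^T H^(-1) g = sum_i g_i^2 / H_ii
  = (-4.2457)^2/10 + (-5.8728)^2/2 + (2.3551)^2/12 + (-6.5235)^2/10
  = 1.8026 + 17.2449 + 0.4622 + 4.2556 = 23.7653
Step 3: Objective decrease = 0.5 * g^T H^(-1) g = 11.8826


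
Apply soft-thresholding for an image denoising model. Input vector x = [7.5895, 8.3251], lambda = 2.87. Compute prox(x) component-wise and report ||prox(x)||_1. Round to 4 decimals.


Soft-thresholding with lambda = 2.87:
prox(7.5895) = sign(7.5895)*max(|7.5895| - 2.87, 0) = 4.7195
prox(8.3251) = sign(8.3251)*max(|8.3251| - 2.87, 0) = 5.4551
prox(x) = [4.7195, 5.4551]
||prox(x)||_1 = 4.7195 + 5.4551 = 10.1746


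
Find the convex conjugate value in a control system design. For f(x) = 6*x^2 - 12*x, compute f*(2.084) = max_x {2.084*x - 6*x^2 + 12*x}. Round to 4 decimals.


f*(y) = sup_x {y*x - a*x^2 - b*x} = sup_x {(y-b)*x - a*x^2}
FOC: (y - b) - 2a*x = 0 => x* = (y - b)/(2a)
x* = (2.084 + 12)/(2*6) = 1.1737
f*(2.084) = (y-b)^2/(4a) = (2.084 + 12)^2/(4*6)
= 198.3591/24 = 8.265


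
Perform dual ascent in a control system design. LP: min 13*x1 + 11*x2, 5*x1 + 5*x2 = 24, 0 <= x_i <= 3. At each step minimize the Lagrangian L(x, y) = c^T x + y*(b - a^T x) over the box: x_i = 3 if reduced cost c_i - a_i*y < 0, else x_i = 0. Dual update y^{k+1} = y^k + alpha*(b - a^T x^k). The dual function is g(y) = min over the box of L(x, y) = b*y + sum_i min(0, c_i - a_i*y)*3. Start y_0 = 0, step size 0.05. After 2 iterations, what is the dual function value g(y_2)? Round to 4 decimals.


Dual ascent for LP: min 13*x1 + 11*x2, 5*x1 + 5*x2 = 24, 0 <= x_i <= 3
Step 1: y^k = 0.0, reduced costs: (13.0, 11.0)
  x^k = (0.0, 0.0), subgradient = b - a^T x = 24.0
  y^{k+1} = 0.0 + 0.05*24.0 = 1.2
Step 2: y^k = 1.2, reduced costs: (7.0, 5.0)
  x^k = (0.0, 0.0), subgradient = b - a^T x = 24.0
  y^{k+1} = 1.2 + 0.05*24.0 = 2.4
Dual objective at y_2 = 2.4: reduced costs (1.0, -1.0), box minimizer x = (0.0, 3.0)
g(y_2) = b*y + (c1 - a1*y)*x1 + (c2 - a2*y)*x2 = 24*2.4 + 1.0*0.0 + (-1.0)*3.0 = 57.6 + 0.0 - 3.0 = 54.6


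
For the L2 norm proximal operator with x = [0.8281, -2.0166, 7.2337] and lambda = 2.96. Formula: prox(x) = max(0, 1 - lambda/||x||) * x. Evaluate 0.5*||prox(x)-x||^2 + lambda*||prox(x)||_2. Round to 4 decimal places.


Step 1: Compute ||x||.
||x|| = 7.5551
Step 2: Compute scaling factor.
scale = max(0, 1 - 2.96/7.5551) = 0.6082
Step 3: prox(x) = [0.5037, -1.2265, 4.3996]
||prox(x)|| = 4.5951
Step 4: Proximal objective.
0.5*||prox-x||^2 = 4.3808
lambda*||prox|| = 13.6015
Total = 17.9822


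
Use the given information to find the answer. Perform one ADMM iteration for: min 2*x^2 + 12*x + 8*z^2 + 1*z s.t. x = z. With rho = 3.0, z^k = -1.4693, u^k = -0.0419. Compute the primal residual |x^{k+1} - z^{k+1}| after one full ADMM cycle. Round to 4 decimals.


ADMM iteration with rho = 3.0, z^k = -1.4693, u^k = -0.0419
Step 1: x-update.
Minimize 2*x^2 + 12*x + (3.0/2)*(x + 1.4693 - 0.0419)^2
FOC: (2*2 + 3.0)*x = -12 + 3.0*(-1.4693 + 0.0419)
x^{k+1} = -2.326
Step 2: z-update.
Minimize 8*z^2 + 1*z + (3.0/2)*(-2.326 - z - 0.0419)^2
FOC: (2*8 + 3.0)*z = -1 + 3.0*(-2.326 - 0.0419)
z^{k+1} = -0.4265
Step 3: u-update.
u^{k+1} = -0.0419 - 2.326 + 0.4265 = -1.9414
Step 4: Primal residual = |-2.326 + 0.4265| = 1.8995


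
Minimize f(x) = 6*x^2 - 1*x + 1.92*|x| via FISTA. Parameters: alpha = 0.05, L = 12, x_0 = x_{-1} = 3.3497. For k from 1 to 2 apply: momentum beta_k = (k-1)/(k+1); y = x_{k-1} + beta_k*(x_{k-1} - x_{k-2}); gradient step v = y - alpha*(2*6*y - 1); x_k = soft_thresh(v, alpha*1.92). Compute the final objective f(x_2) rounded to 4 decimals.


FISTA on f(x) = 6*x^2 - 1*x + 1.92*|x|
L = 12, alpha = 0.05
Iteration 1: beta = 0.0, y = 3.3497 + 0.0*(3.3497 - 3.3497) = 3.3497
  grad(y) = 39.1964, v = y - alpha*grad = 1.3899
  prox(v) = soft_thresh(1.3899, 0.096) = 1.2939
Iteration 2: beta = 0.3333, y = 1.2939 + 0.3333*(1.2939 - 3.3497) = 0.6086
  grad(y) = 6.3033, v = y - alpha*grad = 0.2934
  prox(v) = soft_thresh(0.2934, 0.096) = 0.1974
f(x_2) = 6*0.1974^2 - 1*0.1974 + 1.92*|0.1974| = 0.4155


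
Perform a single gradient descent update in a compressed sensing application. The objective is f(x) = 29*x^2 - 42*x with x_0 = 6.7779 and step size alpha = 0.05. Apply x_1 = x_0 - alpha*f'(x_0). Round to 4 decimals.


We compute the gradient at x_0 and apply the update.
f'(x) = 58*x - 42
f'(6.7779) = 58*6.7779 - 42 = 351.1182
x_1 = 6.7779 - 0.05*351.1182 = -10.778


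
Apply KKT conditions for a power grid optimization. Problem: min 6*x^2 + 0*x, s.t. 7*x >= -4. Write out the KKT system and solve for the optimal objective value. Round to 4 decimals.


Step 1: Try lambda = 0 (constraint inactive).
Stationarity: 2*6*x + 0 = 0
x* = 0/(2*6) = 0.0
Check constraint: 7*0.0 = 0.0 >= -4 -- satisfied.
Step 2: Compute optimal value.
f(x*) = 6*0.0^2 + 0*0.0 = 0.0


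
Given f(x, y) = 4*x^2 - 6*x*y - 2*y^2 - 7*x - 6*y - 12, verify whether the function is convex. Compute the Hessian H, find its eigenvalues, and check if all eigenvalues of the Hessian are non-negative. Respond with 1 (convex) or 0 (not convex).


The Hessian of f(x,y) = 4*x^2 - 6*x*y - 2*y^2 - 7*x - 6*y - 12 is:
H = [[8, -6], [-6, -4]]
Trace = 8 - 4 = 4
Determinant = 8*-4 - (-6)^2 = -68
Discriminant = (4)^2 - 4*-68 = 288.0
Eigenvalues: lambda_1 = -6.4853, lambda_2 = 10.4853
The function is not convex.

0


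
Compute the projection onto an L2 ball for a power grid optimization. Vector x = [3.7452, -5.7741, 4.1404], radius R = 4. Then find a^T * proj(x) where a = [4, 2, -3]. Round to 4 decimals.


Step 1: Compute ||x|| (intermediates to 6 decimals).
||x|| = sqrt(3.7452^2 + (-5.7741)^2 + 4.1404^2) = 8.031791
Step 2: Project.
Since ||x|| > R, scale = R/||x|| = 4/8.031791 = 0.498021, proj(x) = scale * x
proj(x) = [1.865188, -2.875623, 2.062006]
Step 3: Dot product.
a^T * proj(x) = 4*1.865188 + 2*(-2.875623) - 3*2.062006 = -4.4765


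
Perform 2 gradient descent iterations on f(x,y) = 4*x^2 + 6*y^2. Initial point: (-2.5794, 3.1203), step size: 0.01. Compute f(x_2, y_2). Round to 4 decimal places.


Gradient descent on f(x,y) = 4*x^2 + 6*y^2.
Starting point: (-2.5794, 3.1203), alpha = 0.01
Step 1: grad_x = 2*4*-2.5794 = -20.6352, grad_y = 2*6*3.1203 = 37.4436
  x_1 = -2.5794 - 0.01*-20.6352 = -2.373
  y_1 = 3.1203 - 0.01*37.4436 = 2.7459
Step 2: grad_x = 2*4*-2.373 = -18.9844, grad_y = 2*6*2.7459 = 32.9504
  x_2 = -2.373 - 0.01*-18.9844 = -2.1832
  y_2 = 2.7459 - 0.01*32.9504 = 2.4164
f(-2.1832, 2.4164) = 4*(-2.1832)^2 + 6*2.4164^2 = 54.0983


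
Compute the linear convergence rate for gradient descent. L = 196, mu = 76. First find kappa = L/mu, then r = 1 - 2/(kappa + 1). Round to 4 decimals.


Step 1: Compute the condition number.
kappa = L/mu = 196/76 = 2.5789
Step 2: Compute the convergence rate.
r = 1 - 2/(kappa + 1) = 1 - 2*mu/(L + mu) = (L - mu)/(L + mu) = 120/272 = 0.4412


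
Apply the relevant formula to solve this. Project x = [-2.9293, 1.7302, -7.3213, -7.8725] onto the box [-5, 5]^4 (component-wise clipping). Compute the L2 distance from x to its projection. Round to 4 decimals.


Project each component onto [-5, 5].
clip(-2.9293) = -2.9293, clip(1.7302) = 1.7302, clip(-7.3213) = -5.0, clip(-7.8725) = -5.0
Projection = [-2.9293, 1.7302, -5.0, -5.0]
Squared diffs: [0.0, 0.0, 5.3884, 8.2513]
Distance = sqrt(13.6397) = 3.6932


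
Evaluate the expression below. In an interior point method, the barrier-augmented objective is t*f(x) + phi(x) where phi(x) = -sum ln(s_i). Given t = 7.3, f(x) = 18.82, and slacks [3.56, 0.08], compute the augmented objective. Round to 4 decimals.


Step 1: Compute log-barrier.
ln values: [1.2698, -2.5257]
phi = -(1.2698 - 2.5257) = 1.256
Step 2: Compute augmented objective.
t*f(x) = 7.3*18.82 = 137.386
Total = 137.386 + 1.256 = 138.642


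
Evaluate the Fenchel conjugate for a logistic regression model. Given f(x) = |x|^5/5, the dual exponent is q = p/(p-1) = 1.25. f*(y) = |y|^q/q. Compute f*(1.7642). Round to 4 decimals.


The conjugate exponent q satisfies 1/p + 1/q = 1.
p = 5, so q = 5/(5 - 1) = 1.25
|y|^q = 1.7642^1.25 = 2.0332
f*(1.7642) = 2.0332 / 1.25 = 1.6266


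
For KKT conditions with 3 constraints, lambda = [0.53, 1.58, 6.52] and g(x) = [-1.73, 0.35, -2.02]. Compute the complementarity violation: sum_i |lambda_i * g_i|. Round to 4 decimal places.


KKT complementary slackness check:
lambda_1 * g_1 = 0.53 * -1.73 = -0.9169
lambda_2 * g_2 = 1.58 * 0.35 = 0.553
lambda_3 * g_3 = 6.52 * -2.02 = -13.1704
Total violation = 0.9169 + 0.553 + 13.1704 = 14.6403


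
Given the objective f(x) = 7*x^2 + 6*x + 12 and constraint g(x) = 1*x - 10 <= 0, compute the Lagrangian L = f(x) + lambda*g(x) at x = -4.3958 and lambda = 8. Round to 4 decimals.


Step 1: Evaluate f(x).
f(-4.3958) = 7*(-4.3958)^2 + 6*(-4.3958) + 12 = 120.8866
Step 2: Evaluate g(x).
g(-4.3958) = 1*-4.3958 - 10 = -14.3958
Step 3: Compute Lagrangian.
L = 120.8866 + 8*-14.3958 = 5.7202


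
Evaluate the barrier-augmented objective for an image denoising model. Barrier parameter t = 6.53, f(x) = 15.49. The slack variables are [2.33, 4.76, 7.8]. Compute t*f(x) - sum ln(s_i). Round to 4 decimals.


Step 1: Compute log-barrier.
ln values: [0.8459, 1.5602, 2.0541]
phi = -(0.8459 + 1.5602 + 2.0541) = -4.4602
Step 2: Compute augmented objective.
t*f(x) = 6.53*15.49 = 101.1497
Total = 101.1497 - 4.4602 = 96.6895


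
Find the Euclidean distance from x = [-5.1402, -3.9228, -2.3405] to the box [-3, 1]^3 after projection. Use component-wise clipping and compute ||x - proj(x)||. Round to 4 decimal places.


Project each component onto [-3, 1].
clip(-5.1402) = -3.0, clip(-3.9228) = -3.0, clip(-2.3405) = -2.3405
Projection = [-3.0, -3.0, -2.3405]
Squared diffs: [4.5805, 0.8516, 0.0]
Distance = sqrt(5.4321) = 2.3307


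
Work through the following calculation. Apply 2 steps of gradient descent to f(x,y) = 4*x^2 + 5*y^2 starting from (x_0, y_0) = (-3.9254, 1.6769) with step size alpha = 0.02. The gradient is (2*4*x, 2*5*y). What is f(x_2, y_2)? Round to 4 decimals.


Gradient descent on f(x,y) = 4*x^2 + 5*y^2.
Starting point: (-3.9254, 1.6769), alpha = 0.02
Step 1: grad_x = 2*4*-3.9254 = -31.4032, grad_y = 2*5*1.6769 = 16.769
  x_1 = -3.9254 - 0.02*-31.4032 = -3.2973
  y_1 = 1.6769 - 0.02*16.769 = 1.3415
Step 2: grad_x = 2*4*-3.2973 = -26.3787, grad_y = 2*5*1.3415 = 13.4152
  x_2 = -3.2973 - 0.02*-26.3787 = -2.7698
  y_2 = 1.3415 - 0.02*13.4152 = 1.0732
f(-2.7698, 1.0732) = 4*(-2.7698)^2 + 5*1.0732^2 = 36.4453


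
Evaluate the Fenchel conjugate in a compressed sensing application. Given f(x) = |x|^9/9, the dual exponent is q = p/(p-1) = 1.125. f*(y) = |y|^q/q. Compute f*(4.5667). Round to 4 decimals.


The conjugate exponent q satisfies 1/p + 1/q = 1.
p = 9, so q = 9/(9 - 1) = 1.125
|y|^q = 4.5667^1.125 = 5.5214
f*(4.5667) = 5.5214 / 1.125 = 4.908


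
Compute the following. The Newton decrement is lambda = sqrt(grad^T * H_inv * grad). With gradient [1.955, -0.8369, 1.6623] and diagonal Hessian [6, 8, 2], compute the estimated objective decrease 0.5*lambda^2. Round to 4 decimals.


Step 1: H is diagonal, so H^(-1) * g = [0.3258, -0.1046, 0.8312].
Step 2: g^T H^(-1) g = sum_i g_i^2 / H_ii
  = (1.955)^2/6 + (-0.8369)^2/8 + (1.6623)^2/2
  = 0.637 + 0.0876 + 1.3816 = 2.1062
Step 3: Objective decrease = 0.5 * g^T H^(-1) g = 1.0531


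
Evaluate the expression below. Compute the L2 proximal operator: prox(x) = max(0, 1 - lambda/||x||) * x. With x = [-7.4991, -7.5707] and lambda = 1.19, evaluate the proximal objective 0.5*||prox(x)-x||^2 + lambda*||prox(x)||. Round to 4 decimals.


Step 1: Compute ||x||.
||x|| = 10.6561
Step 2: Compute scaling factor.
scale = max(0, 1 - 1.19/10.6561) = 0.8883
Step 3: prox(x) = [-6.6617, -6.7253]
||prox(x)|| = 9.4661
Step 4: Proximal objective.
0.5*||prox-x||^2 = 0.7081
lambda*||prox|| = 11.2647
Total = 11.9727


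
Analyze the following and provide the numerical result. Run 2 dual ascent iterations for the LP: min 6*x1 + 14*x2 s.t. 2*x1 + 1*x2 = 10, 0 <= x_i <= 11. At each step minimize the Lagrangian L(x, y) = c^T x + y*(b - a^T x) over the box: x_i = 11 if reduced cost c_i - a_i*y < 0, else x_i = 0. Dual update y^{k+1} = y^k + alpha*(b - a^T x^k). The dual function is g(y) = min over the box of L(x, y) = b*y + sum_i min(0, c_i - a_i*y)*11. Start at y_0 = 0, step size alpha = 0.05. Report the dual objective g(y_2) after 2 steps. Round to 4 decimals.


Dual ascent for LP: min 6*x1 + 14*x2, 2*x1 + 1*x2 = 10, 0 <= x_i <= 11
Step 1: y^k = 0.0, reduced costs: (6.0, 14.0)
  x^k = (0.0, 0.0), subgradient = b - a^T x = 10.0
  y^{k+1} = 0.0 + 0.05*10.0 = 0.5
Step 2: y^k = 0.5, reduced costs: (5.0, 13.5)
  x^k = (0.0, 0.0), subgradient = b - a^T x = 10.0
  y^{k+1} = 0.5 + 0.05*10.0 = 1.0
Dual objective at y_2 = 1.0: reduced costs (4.0, 13.0), box minimizer x = (0.0, 0.0)
g(y_2) = b*y + (c1 - a1*y)*x1 + (c2 - a2*y)*x2 = 10*1.0 + 4.0*0.0 + 13.0*0.0 = 10.0 + 0.0 + 0.0 = 10.0


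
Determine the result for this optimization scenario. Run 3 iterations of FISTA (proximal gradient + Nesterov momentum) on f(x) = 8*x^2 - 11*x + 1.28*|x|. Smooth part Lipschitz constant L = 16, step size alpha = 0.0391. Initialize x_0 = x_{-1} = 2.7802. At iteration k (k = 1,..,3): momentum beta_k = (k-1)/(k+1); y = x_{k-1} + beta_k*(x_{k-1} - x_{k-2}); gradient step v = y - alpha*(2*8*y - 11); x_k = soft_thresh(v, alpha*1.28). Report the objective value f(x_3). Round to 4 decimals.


FISTA on f(x) = 8*x^2 - 11*x + 1.28*|x|
L = 16, alpha = 0.0391
Iteration 1: beta = 0.0, y = 2.7802 + 0.0*(2.7802 - 2.7802) = 2.7802
  grad(y) = 33.4832, v = y - alpha*grad = 1.471
  prox(v) = soft_thresh(1.471, 0.05) = 1.421
Iteration 2: beta = 0.3333, y = 1.421 + 0.3333*(1.421 - 2.7802) = 0.9679
  grad(y) = 4.4861, v = y - alpha*grad = 0.7925
  prox(v) = soft_thresh(0.7925, 0.05) = 0.7424
Iteration 3: beta = 0.5, y = 0.7424 + 0.5*(0.7424 - 1.421) = 0.4032
  grad(y) = -4.5495, v = y - alpha*grad = 0.581
  prox(v) = soft_thresh(0.581, 0.05) = 0.531
f(x_3) = 8*0.531^2 - 11*0.531 + 1.28*|0.531| = -2.9056


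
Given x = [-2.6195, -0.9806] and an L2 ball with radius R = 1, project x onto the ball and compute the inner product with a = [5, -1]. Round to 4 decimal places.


Step 1: Compute ||x|| (intermediates to 6 decimals).
||x|| = sqrt((-2.6195)^2 + (-0.9806)^2) = 2.797026
Step 2: Project.
Since ||x|| > R, scale = R/||x|| = 1/2.797026 = 0.357523, proj(x) = scale * x
proj(x) = [-0.936531, -0.350587]
Step 3: Dot product.
a^T * proj(x) = 5*(-0.936531) - 1*(-0.350587) = -4.3321


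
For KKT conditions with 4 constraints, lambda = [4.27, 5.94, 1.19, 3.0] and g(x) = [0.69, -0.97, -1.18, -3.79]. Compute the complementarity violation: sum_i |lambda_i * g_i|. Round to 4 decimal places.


KKT complementary slackness check:
lambda_1 * g_1 = 4.27 * 0.69 = 2.9463
lambda_2 * g_2 = 5.94 * -0.97 = -5.7618
lambda_3 * g_3 = 1.19 * -1.18 = -1.4042
lambda_4 * g_4 = 3.0 * -3.79 = -11.37
Total violation = 2.9463 + 5.7618 + 1.4042 + 11.37 = 21.4823


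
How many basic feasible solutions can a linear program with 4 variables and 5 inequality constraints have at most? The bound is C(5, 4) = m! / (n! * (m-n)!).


Each vertex corresponds to some choice of n active constraints out of m, so the number of vertices is at most C(m, n) = m! / (n!(m-n)!).
m = 5, n = 4
Numerator: 5 * 4 * 3 * 2
Denominator: 4! = 24
C(5, 4) = 5


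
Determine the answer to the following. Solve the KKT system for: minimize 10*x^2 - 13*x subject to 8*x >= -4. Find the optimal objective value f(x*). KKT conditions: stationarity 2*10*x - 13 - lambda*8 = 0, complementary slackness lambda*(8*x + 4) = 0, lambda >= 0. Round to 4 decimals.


Step 1: Try lambda = 0 (constraint inactive).
Stationarity: 2*10*x - 13 = 0
x* = 13/(2*10) = 0.65
Check constraint: 8*0.65 = 5.2 >= -4 -- satisfied.
Step 2: Compute optimal value.
f(x*) = 10*0.65^2 - 13*0.65 = -4.225


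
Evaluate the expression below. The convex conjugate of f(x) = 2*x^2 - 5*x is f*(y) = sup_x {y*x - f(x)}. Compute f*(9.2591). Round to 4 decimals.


f*(y) = sup_x {y*x - a*x^2 - b*x} = sup_x {(y-b)*x - a*x^2}
FOC: (y - b) - 2a*x = 0 => x* = (y - b)/(2a)
x* = (9.2591 + 5)/(2*2) = 3.5648
f*(9.2591) = (y-b)^2/(4a) = (9.2591 + 5)^2/(4*2)
= 203.3219/8 = 25.4152


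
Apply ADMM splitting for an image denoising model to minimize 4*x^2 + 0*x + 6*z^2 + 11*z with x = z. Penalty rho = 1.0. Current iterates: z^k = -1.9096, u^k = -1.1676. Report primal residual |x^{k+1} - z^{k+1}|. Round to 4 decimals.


ADMM iteration with rho = 1.0, z^k = -1.9096, u^k = -1.1676
Step 1: x-update.
Minimize 4*x^2 + 0*x + (1.0/2)*(x + 1.9096 - 1.1676)^2
FOC: (2*4 + 1.0)*x = 0 + 1.0*(-1.9096 + 1.1676)
x^{k+1} = -0.0824
Step 2: z-update.
Minimize 6*z^2 + 11*z + (1.0/2)*(-0.0824 - z - 1.1676)^2
FOC: (2*6 + 1.0)*z = -11 + 1.0*(-0.0824 - 1.1676)
z^{k+1} = -0.9423
Step 3: u-update.
u^{k+1} = -1.1676 - 0.0824 + 0.9423 = -0.3077
Step 4: Primal residual = |-0.0824 + 0.9423| = 0.8599


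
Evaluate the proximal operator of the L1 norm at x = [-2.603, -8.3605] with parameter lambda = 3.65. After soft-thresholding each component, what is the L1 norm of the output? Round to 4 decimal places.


Soft-thresholding with lambda = 3.65:
prox(-2.603) = sign(-2.603)*max(|-2.603| - 3.65, 0) = 0.0
prox(-8.3605) = sign(-8.3605)*max(|-8.3605| - 3.65, 0) = -4.7105
prox(x) = [0.0, -4.7105]
||prox(x)||_1 = 0.0 + 4.7105 = 4.7105


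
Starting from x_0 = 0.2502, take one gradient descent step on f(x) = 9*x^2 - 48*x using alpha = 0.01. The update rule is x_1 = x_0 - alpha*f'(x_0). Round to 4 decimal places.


We compute the gradient at x_0 and apply the update.
f'(x) = 18*x - 48
f'(0.2502) = 18*0.2502 - 48 = -43.4964
x_1 = 0.2502 - 0.01*-43.4964 = 0.6852


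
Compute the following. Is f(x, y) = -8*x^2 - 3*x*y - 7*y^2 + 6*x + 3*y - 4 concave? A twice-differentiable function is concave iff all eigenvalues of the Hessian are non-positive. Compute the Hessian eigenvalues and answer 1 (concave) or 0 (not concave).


The Hessian of f(x,y) = -8*x^2 - 3*x*y - 7*y^2 + 6*x + 3*y - 4 is:
H = [[-16, -3], [-3, -14]]
Trace = -16 - 14 = -30
Determinant = -16*-14 - (-3)^2 = 215
Discriminant = (-30)^2 - 4*215 = 40.0
Eigenvalues: lambda_1 = -18.1623, lambda_2 = -11.8377
The function is concave.

1


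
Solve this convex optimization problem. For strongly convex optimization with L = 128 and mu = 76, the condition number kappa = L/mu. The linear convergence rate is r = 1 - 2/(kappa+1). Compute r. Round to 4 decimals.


Step 1: Compute the condition number.
kappa = L/mu = 128/76 = 1.6842
Step 2: Compute the convergence rate.
r = 1 - 2/(kappa + 1) = 1 - 2*mu/(L + mu) = (L - mu)/(L + mu) = 52/204 = 0.2549


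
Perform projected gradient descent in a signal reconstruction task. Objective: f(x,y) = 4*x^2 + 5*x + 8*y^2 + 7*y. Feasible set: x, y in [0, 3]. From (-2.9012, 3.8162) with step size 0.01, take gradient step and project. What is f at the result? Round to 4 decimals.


Step 1: Compute gradient at (-2.9012, 3.8162).
grad_x = 2*4*-2.9012 + 5 = -18.2096
grad_y = 2*8*3.8162 + 7 = 68.0592
Step 2: Gradient step.
x_raw = -2.9012 - 0.01*-18.2096 = -2.7191
y_raw = 3.8162 - 0.01*68.0592 = 3.1356
Step 3: Project onto [0, 3].
x_proj = clip(-2.7191) = 0.0
y_proj = clip(3.1356) = 3.0
Step 4: Evaluate f.
f(0.0, 3.0) = 93.0


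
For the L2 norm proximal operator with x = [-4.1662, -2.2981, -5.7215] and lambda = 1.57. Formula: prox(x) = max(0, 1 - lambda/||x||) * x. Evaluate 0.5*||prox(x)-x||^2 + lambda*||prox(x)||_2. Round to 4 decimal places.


Step 1: Compute ||x||.
||x|| = 7.4414
Step 2: Compute scaling factor.
scale = max(0, 1 - 1.57/7.4414) = 0.789
Step 3: prox(x) = [-3.2872, -1.8132, -4.5144]
||prox(x)|| = 5.8714
Step 4: Proximal objective.
0.5*||prox-x||^2 = 1.2325
lambda*||prox|| = 9.2181
Total = 10.4505


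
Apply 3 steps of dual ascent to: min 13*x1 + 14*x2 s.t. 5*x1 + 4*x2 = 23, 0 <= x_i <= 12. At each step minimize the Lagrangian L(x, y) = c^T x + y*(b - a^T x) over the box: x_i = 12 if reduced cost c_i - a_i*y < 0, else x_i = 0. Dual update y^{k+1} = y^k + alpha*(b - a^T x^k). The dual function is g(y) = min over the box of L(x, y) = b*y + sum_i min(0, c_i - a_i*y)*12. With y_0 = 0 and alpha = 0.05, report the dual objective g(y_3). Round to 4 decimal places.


Dual ascent for LP: min 13*x1 + 14*x2, 5*x1 + 4*x2 = 23, 0 <= x_i <= 12
Step 1: y^k = 0.0, reduced costs: (13.0, 14.0)
  x^k = (0.0, 0.0), subgradient = b - a^T x = 23.0
  y^{k+1} = 0.0 + 0.05*23.0 = 1.15
Step 2: y^k = 1.15, reduced costs: (7.25, 9.4)
  x^k = (0.0, 0.0), subgradient = b - a^T x = 23.0
  y^{k+1} = 1.15 + 0.05*23.0 = 2.3
Step 3: y^k = 2.3, reduced costs: (1.5, 4.8)
  x^k = (0.0, 0.0), subgradient = b - a^T x = 23.0
  y^{k+1} = 2.3 + 0.05*23.0 = 3.45
Dual objective at y_3 = 3.45: reduced costs (-4.25, 0.2), box minimizer x = (12.0, 0.0)
g(y_3) = b*y + (c1 - a1*y)*x1 + (c2 - a2*y)*x2 = 23*3.45 + (-4.25)*12.0 + 0.2*0.0 = 79.35 - 51.0 + 0.0 = 28.35


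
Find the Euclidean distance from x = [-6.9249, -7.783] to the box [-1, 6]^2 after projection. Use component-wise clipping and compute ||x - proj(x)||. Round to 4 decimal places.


Project each component onto [-1, 6].
clip(-6.9249) = -1.0, clip(-7.783) = -1.0
Projection = [-1.0, -1.0]
Squared diffs: [35.1044, 46.0091]
Distance = sqrt(81.1135) = 9.0063


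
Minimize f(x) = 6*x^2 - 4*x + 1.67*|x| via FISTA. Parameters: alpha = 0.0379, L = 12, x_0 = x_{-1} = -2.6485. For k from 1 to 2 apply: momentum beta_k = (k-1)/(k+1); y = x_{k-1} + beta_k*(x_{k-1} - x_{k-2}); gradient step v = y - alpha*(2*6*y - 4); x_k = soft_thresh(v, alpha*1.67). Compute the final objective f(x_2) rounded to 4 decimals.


FISTA on f(x) = 6*x^2 - 4*x + 1.67*|x|
L = 12, alpha = 0.0379
Iteration 1: beta = 0.0, y = -2.6485 + 0.0*(-2.6485 + 2.6485) = -2.6485
  grad(y) = -35.782, v = y - alpha*grad = -1.2924
  prox(v) = soft_thresh(-1.2924, 0.0633) = -1.2291
Iteration 2: beta = 0.3333, y = -1.2291 + 0.3333*(-1.2291 + 2.6485) = -0.7559
  grad(y) = -13.0711, v = y - alpha*grad = -0.2605
  prox(v) = soft_thresh(-0.2605, 0.0633) = -0.1972
f(x_2) = 6*(-0.1972)^2 - 4*(-0.1972) + 1.67*|-0.1972| = 1.3518


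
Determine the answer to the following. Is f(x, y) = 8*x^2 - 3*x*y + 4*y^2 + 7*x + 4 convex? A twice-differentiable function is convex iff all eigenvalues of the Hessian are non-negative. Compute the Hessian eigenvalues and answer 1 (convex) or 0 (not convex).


The Hessian of f(x,y) = 8*x^2 - 3*x*y + 4*y^2 + 7*x + 4 is:
H = [[16, -3], [-3, 8]]
Trace = 16 + 8 = 24
Determinant = 16*8 - (-3)^2 = 119
Discriminant = (24)^2 - 4*119 = 100.0
Eigenvalues: lambda_1 = 7.0, lambda_2 = 17.0
The function is convex.

1


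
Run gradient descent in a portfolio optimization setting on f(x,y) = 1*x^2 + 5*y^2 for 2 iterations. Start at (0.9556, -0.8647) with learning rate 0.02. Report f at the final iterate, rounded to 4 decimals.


Gradient descent on f(x,y) = 1*x^2 + 5*y^2.
Starting point: (0.9556, -0.8647), alpha = 0.02
Step 1: grad_x = 2*1*0.9556 = 1.9112, grad_y = 2*5*-0.8647 = -8.647
  x_1 = 0.9556 - 0.02*1.9112 = 0.9174
  y_1 = -0.8647 - 0.02*-8.647 = -0.6918
Step 2: grad_x = 2*1*0.9174 = 1.8348, grad_y = 2*5*-0.6918 = -6.9176
  x_2 = 0.9174 - 0.02*1.8348 = 0.8807
  y_2 = -0.6918 - 0.02*-6.9176 = -0.5534
f(0.8807, -0.5534) = 1*0.8807^2 + 5*(-0.5534)^2 = 2.3069


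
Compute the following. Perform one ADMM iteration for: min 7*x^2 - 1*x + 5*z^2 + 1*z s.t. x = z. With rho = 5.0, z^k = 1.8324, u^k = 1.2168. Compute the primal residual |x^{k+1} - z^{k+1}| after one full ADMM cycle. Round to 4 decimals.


ADMM iteration with rho = 5.0, z^k = 1.8324, u^k = 1.2168
Step 1: x-update.
Minimize 7*x^2 - 1*x + (5.0/2)*(x - 1.8324 + 1.2168)^2
FOC: (2*7 + 5.0)*x = 1 + 5.0*(1.8324 - 1.2168)
x^{k+1} = 0.2146
Step 2: z-update.
Minimize 5*z^2 + 1*z + (5.0/2)*(0.2146 - z + 1.2168)^2
FOC: (2*5 + 5.0)*z = -1 + 5.0*(0.2146 + 1.2168)
z^{k+1} = 0.4105
Step 3: u-update.
u^{k+1} = 1.2168 + 0.2146 - 0.4105 = 1.021
Step 4: Primal residual = |0.2146 - 0.4105| = 0.1958


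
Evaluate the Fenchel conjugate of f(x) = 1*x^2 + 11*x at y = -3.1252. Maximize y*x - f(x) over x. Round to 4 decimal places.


f*(y) = sup_x {y*x - a*x^2 - b*x} = sup_x {(y-b)*x - a*x^2}
FOC: (y - b) - 2a*x = 0 => x* = (y - b)/(2a)
x* = (-3.1252 - 11)/(2*1) = -7.0626
f*(-3.1252) = (y-b)^2/(4a) = (-3.1252 - 11)^2/(4*1)
= 199.5213/4 = 49.8803


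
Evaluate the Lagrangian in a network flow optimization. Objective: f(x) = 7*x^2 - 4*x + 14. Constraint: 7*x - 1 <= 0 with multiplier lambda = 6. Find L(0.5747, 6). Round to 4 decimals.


Step 1: Evaluate f(x).
f(0.5747) = 7*0.5747^2 - 4*0.5747 + 14 = 14.0132
Step 2: Evaluate g(x).
g(0.5747) = 7*0.5747 - 1 = 3.0229
Step 3: Compute Lagrangian.
L = 14.0132 + 6*3.0229 = 32.1506


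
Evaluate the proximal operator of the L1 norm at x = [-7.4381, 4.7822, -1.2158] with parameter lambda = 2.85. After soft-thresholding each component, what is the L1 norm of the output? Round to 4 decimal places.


Soft-thresholding with lambda = 2.85:
prox(-7.4381) = sign(-7.4381)*max(|-7.4381| - 2.85, 0) = -4.5881
prox(4.7822) = sign(4.7822)*max(|4.7822| - 2.85, 0) = 1.9322
prox(-1.2158) = sign(-1.2158)*max(|-1.2158| - 2.85, 0) = 0.0
prox(x) = [-4.5881, 1.9322, 0.0]
||prox(x)||_1 = 4.5881 + 1.9322 + 0.0 = 6.5203


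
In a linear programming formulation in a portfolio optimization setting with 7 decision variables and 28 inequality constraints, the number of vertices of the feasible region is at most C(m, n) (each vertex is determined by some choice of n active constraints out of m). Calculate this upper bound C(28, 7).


Each vertex corresponds to some choice of n active constraints out of m, so the number of vertices is at most C(m, n) = m! / (n!(m-n)!).
m = 28, n = 7
Numerator: 28 * 27 * 26 * 25 * 24 * 23 * 22
Denominator: 7! = 5040
C(28, 7) = 1184040


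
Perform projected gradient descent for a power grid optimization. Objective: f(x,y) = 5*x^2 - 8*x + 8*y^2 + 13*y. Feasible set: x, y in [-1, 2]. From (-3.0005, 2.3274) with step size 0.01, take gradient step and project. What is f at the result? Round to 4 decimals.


Step 1: Compute gradient at (-3.0005, 2.3274).
grad_x = 2*5*-3.0005 - 8 = -38.005
grad_y = 2*8*2.3274 + 13 = 50.2384
Step 2: Gradient step.
x_raw = -3.0005 - 0.01*-38.005 = -2.6205
y_raw = 2.3274 - 0.01*50.2384 = 1.825
Step 3: Project onto [-1, 2].
x_proj = clip(-2.6205) = -1.0
y_proj = clip(1.825) = 1.825
Step 4: Evaluate f.
f(-1.0, 1.825) = 63.3707


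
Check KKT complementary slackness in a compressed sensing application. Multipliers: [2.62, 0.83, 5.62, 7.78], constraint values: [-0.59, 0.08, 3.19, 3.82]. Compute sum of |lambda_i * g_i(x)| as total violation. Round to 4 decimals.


KKT complementary slackness check:
lambda_1 * g_1 = 2.62 * -0.59 = -1.5458
lambda_2 * g_2 = 0.83 * 0.08 = 0.0664
lambda_3 * g_3 = 5.62 * 3.19 = 17.9278
lambda_4 * g_4 = 7.78 * 3.82 = 29.7196
Total violation = 1.5458 + 0.0664 + 17.9278 + 29.7196 = 49.2596


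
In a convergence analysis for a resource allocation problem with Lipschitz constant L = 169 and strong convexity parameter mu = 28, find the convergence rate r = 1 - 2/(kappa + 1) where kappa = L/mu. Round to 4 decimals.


Step 1: Compute the condition number.
kappa = L/mu = 169/28 = 6.0357
Step 2: Compute the convergence rate.
r = 1 - 2/(kappa + 1) = 1 - 2*mu/(L + mu) = (L - mu)/(L + mu) = 141/197 = 0.7157
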